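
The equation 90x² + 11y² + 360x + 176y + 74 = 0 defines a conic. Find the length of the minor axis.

2√11

Group: 90(x² + 4x) + 11(y² + 16y) = -74
Completing the square gives 90(x + 2)² + 11(y + 8)² = -74 + 360 + 704 = 990.
Divide by 990: (x + 2)²/11 + (y + 8)²/90 = 1
Ellipse, center (-2, -8), major axis vertical; a² = 90, b² = 11.
b² = 11 so b = √11; the minor axis has length 2b = 2√11.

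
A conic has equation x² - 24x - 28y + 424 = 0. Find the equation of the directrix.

y = 3

Only x is squared. Complete the square in x: (x - 12)² = 28(y - 10).
Vertex (12, 10); 4p = 28 so p = 7. Opens up.
Directrix is the horizontal line y = k − p = 10 − (7) = 3.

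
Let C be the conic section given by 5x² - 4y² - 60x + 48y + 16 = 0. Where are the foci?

(3, 6) and (9, 6)

Group: 5(x² - 12x) -4(y² - 12y) = -16
Completing the square gives 5(x - 6)² -4(y - 6)² = -16 + 180 - 144 = 20.
Divide through by 20 to get (x - 6)²/4 - (y - 6)²/5 = 1.
Hyperbola, center (6, 6), transverse axis horizontal; a² = 4, b² = 5.
c² = a² + b² = 4 + 5 = 9, so c = 3.
Foci lie on the horizontal axis through the center: (h ± c, k).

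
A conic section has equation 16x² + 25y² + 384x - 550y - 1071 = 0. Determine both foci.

Collect terms: 16(x² + 24x) + 25(y² - 22y) = 1071
Completing the square gives 16(x + 12)² + 25(y - 11)² = 1071 + 2304 + 3025 = 6400.
Divide through by 6400 to get (x + 12)²/400 + (y - 11)²/256 = 1.
Ellipse, center (-12, 11), major axis horizontal; a² = 400, b² = 256.
c² = a² - b² = 400 - 256 = 144, so c = 12.
Foci lie on the horizontal axis through the center: (h ± c, k).

(-24, 11) and (0, 11)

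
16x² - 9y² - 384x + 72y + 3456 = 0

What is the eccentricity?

e = 5/4

Group: 16(x² - 24x) -9(y² - 8y) = -3456
Complete the square in x and y: 16(x - 12)² -9(y - 4)² = -3456 + 2304 - 144 = -1296
Dividing both sides by -1296: (y - 4)²/144 - (x - 12)²/81 = 1
Hyperbola, center (12, 4), transverse axis vertical; a² = 144, b² = 81.
c² = a² + b² = 225, so c = 15.
e = c/a = 15/12 = 5/4.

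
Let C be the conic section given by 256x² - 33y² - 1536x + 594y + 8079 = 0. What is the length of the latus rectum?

33/8

Collect terms: 256(x² - 6x) -33(y² - 18y) = -8079
256(x - 3)² -33(y - 9)² = -8079 + 2304 - 2673 = -8448
Dividing both sides by -8448: (y - 9)²/256 - (x - 3)²/33 = 1
Hyperbola, center (3, 9), transverse axis vertical; a² = 256, b² = 33.
Latus rectum length = 2b²/a = 2·33/16 = 33/8.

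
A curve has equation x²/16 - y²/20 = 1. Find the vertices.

Center (0, 0). The positive term is the x-term, so the transverse axis is horizontal; a² = 16, b² = 20.
a = 4. Vertices at (h ± a, k).

(-4, 0) and (4, 0)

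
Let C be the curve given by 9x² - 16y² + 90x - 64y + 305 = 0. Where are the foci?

(-5, -7) and (-5, 3)

Collect terms: 9(x² + 10x) -16(y² + 4y) = -305
Complete the square in x and y: 9(x + 5)² -16(y + 2)² = -305 + 225 - 64 = -144
Dividing both sides by -144: (y + 2)²/9 - (x + 5)²/16 = 1
Hyperbola, center (-5, -2), transverse axis vertical; a² = 9, b² = 16.
c² = a² + b² = 9 + 16 = 25, so c = 5.
Foci lie on the vertical axis through the center: (h, k ± c).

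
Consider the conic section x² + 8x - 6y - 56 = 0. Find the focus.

(-4, -21/2)

Only x is squared. Complete the square in x: (x + 4)² = 6(y + 12).
Vertex (-4, -12); 4p = 6 so p = 3/2. Opens up.
Focus is p units from the vertex along the axis: (h, k + p).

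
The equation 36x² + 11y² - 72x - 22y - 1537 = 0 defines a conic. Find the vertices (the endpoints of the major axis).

(1, -11) and (1, 13)

Collect terms: 36(x² - 2x) + 11(y² - 2y) = 1537
Complete the square in x and y: 36(x - 1)² + 11(y - 1)² = 1537 + 36 + 11 = 1584
Dividing both sides by 1584: (x - 1)²/44 + (y - 1)²/144 = 1
Ellipse, center (1, 1), major axis vertical; a² = 144, b² = 44.
a = 12. Vertices at (h, k ± a).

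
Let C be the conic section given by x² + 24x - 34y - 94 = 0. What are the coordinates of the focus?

(-12, 3/2)

Only x is squared. Complete the square in x: (x + 12)² = 34(y + 7).
Vertex (-12, -7); 4p = 34 so p = 17/2. Opens up.
Focus is p units from the vertex along the axis: (h, k + p).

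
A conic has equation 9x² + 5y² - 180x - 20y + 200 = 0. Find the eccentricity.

e = 2/3

9(x² - 20x) + 5(y² - 4y) = -200
Completing the square gives 9(x - 10)² + 5(y - 2)² = -200 + 900 + 20 = 720.
Divide through by 720 to get (x - 10)²/80 + (y - 2)²/144 = 1.
Ellipse, center (10, 2), major axis vertical; a² = 144, b² = 80.
c² = a² - b² = 64, so c = 8.
e = c/a = 8/12 = 2/3.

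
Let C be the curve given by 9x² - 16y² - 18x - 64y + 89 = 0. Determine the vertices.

(1, -5) and (1, 1)

Rearranging, 9(x² - 2x) -16(y² + 4y) = -89.
Complete the square in x and y: 9(x - 1)² -16(y + 2)² = -89 + 9 - 64 = -144
Dividing both sides by -144: (y + 2)²/9 - (x - 1)²/16 = 1
Hyperbola, center (1, -2), transverse axis vertical; a² = 9, b² = 16.
a = 3. Vertices at (h, k ± a).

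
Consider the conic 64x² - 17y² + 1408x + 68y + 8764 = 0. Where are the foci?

(-11, -7) and (-11, 11)

Rearranging, 64(x² + 22x) -17(y² - 4y) = -8764.
Complete the square: 64(x + 11)² -17(y - 2)² = -8764 + 7744 - 68 = -1088
Dividing both sides by -1088: (y - 2)²/64 - (x + 11)²/17 = 1
Hyperbola, center (-11, 2), transverse axis vertical; a² = 64, b² = 17.
c² = a² + b² = 64 + 17 = 81, so c = 9.
Foci lie on the vertical axis through the center: (h, k ± c).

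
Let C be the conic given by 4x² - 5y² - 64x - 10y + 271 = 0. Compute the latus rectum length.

5

Rearranging, 4(x² - 16x) -5(y² + 2y) = -271.
Completing the square gives 4(x - 8)² -5(y + 1)² = -271 + 256 - 5 = -20.
Divide by -20: (y + 1)²/4 - (x - 8)²/5 = 1
Hyperbola, center (8, -1), transverse axis vertical; a² = 4, b² = 5.
Latus rectum length = 2b²/a = 2·5/2 = 5.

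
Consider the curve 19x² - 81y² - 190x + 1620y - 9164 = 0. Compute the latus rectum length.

Collect terms: 19(x² - 10x) -81(y² - 20y) = 9164
Completing the square gives 19(x - 5)² -81(y - 10)² = 9164 + 475 - 8100 = 1539.
Divide through by 1539 to get (x - 5)²/81 - (y - 10)²/19 = 1.
Hyperbola, center (5, 10), transverse axis horizontal; a² = 81, b² = 19.
Latus rectum length = 2b²/a = 2·19/9 = 38/9.

38/9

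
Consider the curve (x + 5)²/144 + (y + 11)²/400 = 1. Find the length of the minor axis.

Center (-5, -11). The larger denominator 400 sits under the y-term, so the major axis is vertical; a² = 400, b² = 144.
b² = 144 so b = 12; the minor axis has length 2b = 24.

24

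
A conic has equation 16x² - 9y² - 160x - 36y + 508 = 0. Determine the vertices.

(5, -6) and (5, 2)

Rearranging, 16(x² - 10x) -9(y² + 4y) = -508.
Complete the square in x and y: 16(x - 5)² -9(y + 2)² = -508 + 400 - 36 = -144
Dividing both sides by -144: (y + 2)²/16 - (x - 5)²/9 = 1
Hyperbola, center (5, -2), transverse axis vertical; a² = 16, b² = 9.
a = 4. Vertices at (h, k ± a).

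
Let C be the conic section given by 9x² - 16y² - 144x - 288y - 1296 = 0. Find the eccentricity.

Collect terms: 9(x² - 16x) -16(y² + 18y) = 1296
Complete the square: 9(x - 8)² -16(y + 9)² = 1296 + 576 - 1296 = 576
Dividing both sides by 576: (x - 8)²/64 - (y + 9)²/36 = 1
Hyperbola, center (8, -9), transverse axis horizontal; a² = 64, b² = 36.
c² = a² + b² = 100, so c = 10.
e = c/a = 10/8 = 5/4.

e = 5/4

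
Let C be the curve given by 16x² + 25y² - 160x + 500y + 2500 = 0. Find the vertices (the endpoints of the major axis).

(0, -10) and (10, -10)

16(x² - 10x) + 25(y² + 20y) = -2500
Complete the square in x and y: 16(x - 5)² + 25(y + 10)² = -2500 + 400 + 2500 = 400
Dividing both sides by 400: (x - 5)²/25 + (y + 10)²/16 = 1
Ellipse, center (5, -10), major axis horizontal; a² = 25, b² = 16.
a = 5. Vertices at (h ± a, k).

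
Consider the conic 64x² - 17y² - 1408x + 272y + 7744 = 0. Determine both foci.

Collect terms: 64(x² - 22x) -17(y² - 16y) = -7744
Complete the square in x and y: 64(x - 11)² -17(y - 8)² = -7744 + 7744 - 1088 = -1088
Divide through by -1088 to get (y - 8)²/64 - (x - 11)²/17 = 1.
Hyperbola, center (11, 8), transverse axis vertical; a² = 64, b² = 17.
c² = a² + b² = 64 + 17 = 81, so c = 9.
Foci lie on the vertical axis through the center: (h, k ± c).

(11, -1) and (11, 17)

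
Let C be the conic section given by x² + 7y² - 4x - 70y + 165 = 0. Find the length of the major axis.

2√14

Group the x- and y-terms: (x² - 4x) + 7(y² - 10y) = -165
(x - 2)² + 7(y - 5)² = -165 + 4 + 175 = 14
Divide through by 14 to get (x - 2)²/14 + (y - 5)²/2 = 1.
Ellipse, center (2, 5), major axis horizontal; a² = 14, b² = 2.
a² = 14 so a = √14; the major axis has length 2a = 2√14.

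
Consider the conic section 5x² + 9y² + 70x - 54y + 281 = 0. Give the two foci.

(-9, 3) and (-5, 3)

Rearranging, 5(x² + 14x) + 9(y² - 6y) = -281.
Completing the square gives 5(x + 7)² + 9(y - 3)² = -281 + 245 + 81 = 45.
Divide through by 45 to get (x + 7)²/9 + (y - 3)²/5 = 1.
Ellipse, center (-7, 3), major axis horizontal; a² = 9, b² = 5.
c² = a² - b² = 9 - 5 = 4, so c = 2.
Foci lie on the horizontal axis through the center: (h ± c, k).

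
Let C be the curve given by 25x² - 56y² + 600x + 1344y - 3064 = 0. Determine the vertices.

Group the x- and y-terms: 25(x² + 24x) -56(y² - 24y) = 3064
Complete the square in x and y: 25(x + 12)² -56(y - 12)² = 3064 + 3600 - 8064 = -1400
Divide through by -1400 to get (y - 12)²/25 - (x + 12)²/56 = 1.
Hyperbola, center (-12, 12), transverse axis vertical; a² = 25, b² = 56.
a = 5. Vertices at (h, k ± a).

(-12, 7) and (-12, 17)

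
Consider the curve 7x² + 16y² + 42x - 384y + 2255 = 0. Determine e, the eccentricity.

Group: 7(x² + 6x) + 16(y² - 24y) = -2255
Completing the square gives 7(x + 3)² + 16(y - 12)² = -2255 + 63 + 2304 = 112.
Divide through by 112 to get (x + 3)²/16 + (y - 12)²/7 = 1.
Ellipse, center (-3, 12), major axis horizontal; a² = 16, b² = 7.
c² = a² - b² = 9, so c = 3.
e = c/a = 3/4.

e = 3/4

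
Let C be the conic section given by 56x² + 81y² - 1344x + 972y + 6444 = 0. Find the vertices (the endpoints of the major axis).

Group the x- and y-terms: 56(x² - 24x) + 81(y² + 12y) = -6444
Complete the square: 56(x - 12)² + 81(y + 6)² = -6444 + 8064 + 2916 = 4536
Dividing both sides by 4536: (x - 12)²/81 + (y + 6)²/56 = 1
Ellipse, center (12, -6), major axis horizontal; a² = 81, b² = 56.
a = 9. Vertices at (h ± a, k).

(3, -6) and (21, -6)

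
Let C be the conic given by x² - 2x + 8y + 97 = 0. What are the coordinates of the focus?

Only x is squared. Complete the square in x: (x - 1)² = -8(y + 12).
Vertex (1, -12); 4p = -8 so p = -2. Opens down.
Focus is p units from the vertex along the axis: (h, k + p).

(1, -14)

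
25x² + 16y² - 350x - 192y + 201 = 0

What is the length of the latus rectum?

64/5

Collect terms: 25(x² - 14x) + 16(y² - 12y) = -201
Completing the square gives 25(x - 7)² + 16(y - 6)² = -201 + 1225 + 576 = 1600.
Dividing both sides by 1600: (x - 7)²/64 + (y - 6)²/100 = 1
Ellipse, center (7, 6), major axis vertical; a² = 100, b² = 64.
Latus rectum length = 2b²/a = 2·64/10 = 64/5.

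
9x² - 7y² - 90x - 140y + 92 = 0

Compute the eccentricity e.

e = 4/3

Group the x- and y-terms: 9(x² - 10x) -7(y² + 20y) = -92
Complete the square: 9(x - 5)² -7(y + 10)² = -92 + 225 - 700 = -567
Divide through by -567 to get (y + 10)²/81 - (x - 5)²/63 = 1.
Hyperbola, center (5, -10), transverse axis vertical; a² = 81, b² = 63.
c² = a² + b² = 144, so c = 12.
e = c/a = 12/9 = 4/3.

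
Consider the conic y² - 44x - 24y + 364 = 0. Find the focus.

(16, 12)

Only y is squared. Complete the square in y: (y - 12)² = 44(x - 5).
Vertex (5, 12); 4p = 44 so p = 11. Opens right.
Focus is p units from the vertex along the axis: (h + p, k).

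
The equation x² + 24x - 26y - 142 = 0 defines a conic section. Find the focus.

(-12, -9/2)

Only x is squared. Complete the square in x: (x + 12)² = 26(y + 11).
Vertex (-12, -11); 4p = 26 so p = 13/2. Opens up.
Focus is p units from the vertex along the axis: (h, k + p).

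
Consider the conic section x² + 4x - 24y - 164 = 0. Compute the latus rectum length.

24

Only x is squared. Complete the square in x: (x + 2)² = 24(y + 7).
Vertex (-2, -7); 4p = 24 so p = 6. Opens up.
Latus rectum length = |4p| = 24.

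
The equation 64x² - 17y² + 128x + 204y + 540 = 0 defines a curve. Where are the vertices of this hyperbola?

Collect terms: 64(x² + 2x) -17(y² - 12y) = -540
Complete the square: 64(x + 1)² -17(y - 6)² = -540 + 64 - 612 = -1088
Divide by -1088: (y - 6)²/64 - (x + 1)²/17 = 1
Hyperbola, center (-1, 6), transverse axis vertical; a² = 64, b² = 17.
a = 8. Vertices at (h, k ± a).

(-1, -2) and (-1, 14)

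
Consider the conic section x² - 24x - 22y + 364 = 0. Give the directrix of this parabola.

Only x is squared. Complete the square in x: (x - 12)² = 22(y - 10).
Vertex (12, 10); 4p = 22 so p = 11/2. Opens up.
Directrix is the horizontal line y = k − p = 10 − (11/2) = 9/2.

y = 9/2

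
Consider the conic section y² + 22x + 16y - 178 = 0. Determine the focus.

(11/2, -8)

Only y is squared. Complete the square in y: (y + 8)² = -22(x - 11).
Vertex (11, -8); 4p = -22 so p = -11/2. Opens left.
Focus is p units from the vertex along the axis: (h + p, k).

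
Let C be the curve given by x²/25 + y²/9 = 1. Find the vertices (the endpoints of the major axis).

Center (0, 0). The larger denominator 25 sits under the x-term, so the major axis is horizontal; a² = 25, b² = 9.
a = 5. Vertices at (h ± a, k).

(-5, 0) and (5, 0)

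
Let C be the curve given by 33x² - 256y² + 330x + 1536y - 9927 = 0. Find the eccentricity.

Group: 33(x² + 10x) -256(y² - 6y) = 9927
Completing the square gives 33(x + 5)² -256(y - 3)² = 9927 + 825 - 2304 = 8448.
Divide through by 8448 to get (x + 5)²/256 - (y - 3)²/33 = 1.
Hyperbola, center (-5, 3), transverse axis horizontal; a² = 256, b² = 33.
c² = a² + b² = 289, so c = 17.
e = c/a = 17/16.

e = 17/16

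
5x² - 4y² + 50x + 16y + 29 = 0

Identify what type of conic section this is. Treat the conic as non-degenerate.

No xy term. Coefficients of x² and y² are A = 5, C = -4.
A and C have opposite signs ⇒ hyperbola.

hyperbola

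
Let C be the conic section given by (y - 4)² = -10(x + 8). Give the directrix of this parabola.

Vertex (-8, 4); 4p = -10 so p = -5/2. Opens left.
Directrix is the vertical line x = h − p = -8 − (-5/2) = -11/2.

x = -11/2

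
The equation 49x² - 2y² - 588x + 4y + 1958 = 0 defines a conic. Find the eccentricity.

Rearranging, 49(x² - 12x) -2(y² - 2y) = -1958.
49(x - 6)² -2(y - 1)² = -1958 + 1764 - 2 = -196
Dividing both sides by -196: (y - 1)²/98 - (x - 6)²/4 = 1
Hyperbola, center (6, 1), transverse axis vertical; a² = 98, b² = 4.
c² = a² + b² = 102, so c = √102.
e = c/a = √102/7√2 = √51/7.

e = √51/7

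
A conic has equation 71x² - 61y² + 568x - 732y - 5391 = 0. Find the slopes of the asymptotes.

Collect terms: 71(x² + 8x) -61(y² + 12y) = 5391
Complete the square in x and y: 71(x + 4)² -61(y + 6)² = 5391 + 1136 - 2196 = 4331
Divide by 4331: (x + 4)²/61 - (y + 6)²/71 = 1
Hyperbola, center (-4, -6), transverse axis horizontal; a² = 61, b² = 71.
For a horizontal hyperbola the asymptotes have slope ±b/a.
Here that is ±√71/√61 = ±√4331/61.

√4331/61 and -√4331/61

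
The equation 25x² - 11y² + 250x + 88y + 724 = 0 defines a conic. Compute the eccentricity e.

Rearranging, 25(x² + 10x) -11(y² - 8y) = -724.
Complete the square in x and y: 25(x + 5)² -11(y - 4)² = -724 + 625 - 176 = -275
Divide through by -275 to get (y - 4)²/25 - (x + 5)²/11 = 1.
Hyperbola, center (-5, 4), transverse axis vertical; a² = 25, b² = 11.
c² = a² + b² = 36, so c = 6.
e = c/a = 6/5.

e = 6/5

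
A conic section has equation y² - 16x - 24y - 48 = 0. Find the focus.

(-8, 12)

Only y is squared. Complete the square in y: (y - 12)² = 16(x + 12).
Vertex (-12, 12); 4p = 16 so p = 4. Opens right.
Focus is p units from the vertex along the axis: (h + p, k).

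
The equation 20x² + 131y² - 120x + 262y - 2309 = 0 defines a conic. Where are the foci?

Group the x- and y-terms: 20(x² - 6x) + 131(y² + 2y) = 2309
Complete the square in x and y: 20(x - 3)² + 131(y + 1)² = 2309 + 180 + 131 = 2620
Divide by 2620: (x - 3)²/131 + (y + 1)²/20 = 1
Ellipse, center (3, -1), major axis horizontal; a² = 131, b² = 20.
c² = a² - b² = 131 - 20 = 111, so c = √111.
Foci lie on the horizontal axis through the center: (h ± c, k).

(3 - √111, -1) and (3 + √111, -1)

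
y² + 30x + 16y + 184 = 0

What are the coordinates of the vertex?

Only y is squared. Complete the square in y: (y + 8)² = -30(x + 4).
Vertex (-4, -8); 4p = -30 so p = -15/2. Opens left.

(-4, -8)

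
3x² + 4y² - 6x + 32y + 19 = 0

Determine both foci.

(-1, -4) and (3, -4)

Collect terms: 3(x² - 2x) + 4(y² + 8y) = -19
Complete the square: 3(x - 1)² + 4(y + 4)² = -19 + 3 + 64 = 48
Divide by 48: (x - 1)²/16 + (y + 4)²/12 = 1
Ellipse, center (1, -4), major axis horizontal; a² = 16, b² = 12.
c² = a² - b² = 16 - 12 = 4, so c = 2.
Foci lie on the horizontal axis through the center: (h ± c, k).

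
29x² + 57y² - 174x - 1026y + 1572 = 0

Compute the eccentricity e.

Rearranging, 29(x² - 6x) + 57(y² - 18y) = -1572.
Completing the square gives 29(x - 3)² + 57(y - 9)² = -1572 + 261 + 4617 = 3306.
Divide by 3306: (x - 3)²/114 + (y - 9)²/58 = 1
Ellipse, center (3, 9), major axis horizontal; a² = 114, b² = 58.
c² = a² - b² = 56, so c = 2√14.
e = c/a = 2√14/√114 = 2√399/57.

e = 2√399/57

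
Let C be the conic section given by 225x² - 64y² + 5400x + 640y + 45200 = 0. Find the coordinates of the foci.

Rearranging, 225(x² + 24x) -64(y² - 10y) = -45200.
Completing the square gives 225(x + 12)² -64(y - 5)² = -45200 + 32400 - 1600 = -14400.
Divide by -14400: (y - 5)²/225 - (x + 12)²/64 = 1
Hyperbola, center (-12, 5), transverse axis vertical; a² = 225, b² = 64.
c² = a² + b² = 225 + 64 = 289, so c = 17.
Foci lie on the vertical axis through the center: (h, k ± c).

(-12, -12) and (-12, 22)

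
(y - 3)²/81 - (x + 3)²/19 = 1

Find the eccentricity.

Center (-3, 3). The positive term is the y-term, so the transverse axis is vertical; a² = 81, b² = 19.
c² = a² + b² = 100, so c = 10.
e = c/a = 10/9.

e = 10/9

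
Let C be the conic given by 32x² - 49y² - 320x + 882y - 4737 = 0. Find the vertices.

Group the x- and y-terms: 32(x² - 10x) -49(y² - 18y) = 4737
32(x - 5)² -49(y - 9)² = 4737 + 800 - 3969 = 1568
Divide through by 1568 to get (x - 5)²/49 - (y - 9)²/32 = 1.
Hyperbola, center (5, 9), transverse axis horizontal; a² = 49, b² = 32.
a = 7. Vertices at (h ± a, k).

(-2, 9) and (12, 9)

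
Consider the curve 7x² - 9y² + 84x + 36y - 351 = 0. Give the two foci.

(-18, 2) and (6, 2)

Group: 7(x² + 12x) -9(y² - 4y) = 351
Complete the square: 7(x + 6)² -9(y - 2)² = 351 + 252 - 36 = 567
Divide by 567: (x + 6)²/81 - (y - 2)²/63 = 1
Hyperbola, center (-6, 2), transverse axis horizontal; a² = 81, b² = 63.
c² = a² + b² = 81 + 63 = 144, so c = 12.
Foci lie on the horizontal axis through the center: (h ± c, k).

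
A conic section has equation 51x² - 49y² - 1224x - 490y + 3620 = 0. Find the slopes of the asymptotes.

Rearranging, 51(x² - 24x) -49(y² + 10y) = -3620.
Completing the square gives 51(x - 12)² -49(y + 5)² = -3620 + 7344 - 1225 = 2499.
Divide through by 2499 to get (x - 12)²/49 - (y + 5)²/51 = 1.
Hyperbola, center (12, -5), transverse axis horizontal; a² = 49, b² = 51.
For a horizontal hyperbola the asymptotes have slope ±b/a.
Here that is ±√51/7.

√51/7 and -√51/7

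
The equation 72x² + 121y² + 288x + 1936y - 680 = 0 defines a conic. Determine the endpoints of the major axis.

(-13, -8) and (9, -8)

Group the x- and y-terms: 72(x² + 4x) + 121(y² + 16y) = 680
72(x + 2)² + 121(y + 8)² = 680 + 288 + 7744 = 8712
Divide by 8712: (x + 2)²/121 + (y + 8)²/72 = 1
Ellipse, center (-2, -8), major axis horizontal; a² = 121, b² = 72.
a = 11. Vertices at (h ± a, k).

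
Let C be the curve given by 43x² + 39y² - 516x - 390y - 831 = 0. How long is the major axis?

Group the x- and y-terms: 43(x² - 12x) + 39(y² - 10y) = 831
Complete the square: 43(x - 6)² + 39(y - 5)² = 831 + 1548 + 975 = 3354
Divide through by 3354 to get (x - 6)²/78 + (y - 5)²/86 = 1.
Ellipse, center (6, 5), major axis vertical; a² = 86, b² = 78.
a² = 86 so a = √86; the major axis has length 2a = 2√86.

2√86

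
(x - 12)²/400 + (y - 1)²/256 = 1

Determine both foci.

(0, 1) and (24, 1)

Center (12, 1). The larger denominator 400 sits under the x-term, so the major axis is horizontal; a² = 400, b² = 256.
c² = a² - b² = 400 - 256 = 144, so c = 12.
Foci lie on the horizontal axis through the center: (h ± c, k).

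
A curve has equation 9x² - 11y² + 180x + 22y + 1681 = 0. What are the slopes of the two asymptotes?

3√11/11 and -3√11/11

Group the x- and y-terms: 9(x² + 20x) -11(y² - 2y) = -1681
Complete the square in x and y: 9(x + 10)² -11(y - 1)² = -1681 + 900 - 11 = -792
Dividing both sides by -792: (y - 1)²/72 - (x + 10)²/88 = 1
Hyperbola, center (-10, 1), transverse axis vertical; a² = 72, b² = 88.
For a vertical hyperbola the asymptotes have slope ±a/b.
Here that is ±6√2/2√22 = ±3√11/11.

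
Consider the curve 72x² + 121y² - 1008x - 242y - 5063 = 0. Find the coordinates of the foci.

(0, 1) and (14, 1)

Collect terms: 72(x² - 14x) + 121(y² - 2y) = 5063
Completing the square gives 72(x - 7)² + 121(y - 1)² = 5063 + 3528 + 121 = 8712.
Divide through by 8712 to get (x - 7)²/121 + (y - 1)²/72 = 1.
Ellipse, center (7, 1), major axis horizontal; a² = 121, b² = 72.
c² = a² - b² = 121 - 72 = 49, so c = 7.
Foci lie on the horizontal axis through the center: (h ± c, k).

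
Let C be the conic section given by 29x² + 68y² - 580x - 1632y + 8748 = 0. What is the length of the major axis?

Group: 29(x² - 20x) + 68(y² - 24y) = -8748
Complete the square in x and y: 29(x - 10)² + 68(y - 12)² = -8748 + 2900 + 9792 = 3944
Divide through by 3944 to get (x - 10)²/136 + (y - 12)²/58 = 1.
Ellipse, center (10, 12), major axis horizontal; a² = 136, b² = 58.
a² = 136 so a = 2√34; the major axis has length 2a = 4√34.

4√34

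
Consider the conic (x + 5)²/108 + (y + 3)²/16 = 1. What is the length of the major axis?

12√3

Center (-5, -3). The larger denominator 108 sits under the x-term, so the major axis is horizontal; a² = 108, b² = 16.
a² = 108 so a = 6√3; the major axis has length 2a = 12√3.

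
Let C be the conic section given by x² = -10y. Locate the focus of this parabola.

Vertex (0, 0); 4p = -10 so p = -5/2. Opens down.
Focus is p units from the vertex along the axis: (h, k + p).

(0, -5/2)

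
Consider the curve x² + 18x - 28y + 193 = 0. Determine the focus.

Only x is squared. Complete the square in x: (x + 9)² = 28(y - 4).
Vertex (-9, 4); 4p = 28 so p = 7. Opens up.
Focus is p units from the vertex along the axis: (h, k + p).

(-9, 11)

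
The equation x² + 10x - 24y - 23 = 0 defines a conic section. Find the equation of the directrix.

y = -8

Only x is squared. Complete the square in x: (x + 5)² = 24(y + 2).
Vertex (-5, -2); 4p = 24 so p = 6. Opens up.
Directrix is the horizontal line y = k − p = -2 − (6) = -8.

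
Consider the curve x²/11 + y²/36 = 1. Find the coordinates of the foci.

Center (0, 0). The larger denominator 36 sits under the y-term, so the major axis is vertical; a² = 36, b² = 11.
c² = a² - b² = 36 - 11 = 25, so c = 5.
Foci lie on the vertical axis through the center: (h, k ± c).

(0, -5) and (0, 5)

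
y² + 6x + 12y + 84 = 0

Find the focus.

(-19/2, -6)

Only y is squared. Complete the square in y: (y + 6)² = -6(x + 8).
Vertex (-8, -6); 4p = -6 so p = -3/2. Opens left.
Focus is p units from the vertex along the axis: (h + p, k).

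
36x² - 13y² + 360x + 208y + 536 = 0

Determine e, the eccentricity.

Rearranging, 36(x² + 10x) -13(y² - 16y) = -536.
Complete the square: 36(x + 5)² -13(y - 8)² = -536 + 900 - 832 = -468
Divide through by -468 to get (y - 8)²/36 - (x + 5)²/13 = 1.
Hyperbola, center (-5, 8), transverse axis vertical; a² = 36, b² = 13.
c² = a² + b² = 49, so c = 7.
e = c/a = 7/6.

e = 7/6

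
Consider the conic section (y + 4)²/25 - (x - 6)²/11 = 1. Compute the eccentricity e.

Center (6, -4). The positive term is the y-term, so the transverse axis is vertical; a² = 25, b² = 11.
c² = a² + b² = 36, so c = 6.
e = c/a = 6/5.

e = 6/5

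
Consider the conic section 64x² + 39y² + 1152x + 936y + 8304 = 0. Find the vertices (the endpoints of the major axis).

(-9, -20) and (-9, -4)

Group: 64(x² + 18x) + 39(y² + 24y) = -8304
64(x + 9)² + 39(y + 12)² = -8304 + 5184 + 5616 = 2496
Divide through by 2496 to get (x + 9)²/39 + (y + 12)²/64 = 1.
Ellipse, center (-9, -12), major axis vertical; a² = 64, b² = 39.
a = 8. Vertices at (h, k ± a).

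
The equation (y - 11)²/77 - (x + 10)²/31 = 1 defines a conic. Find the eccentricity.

Center (-10, 11). The positive term is the y-term, so the transverse axis is vertical; a² = 77, b² = 31.
c² = a² + b² = 108, so c = 6√3.
e = c/a = 6√3/√77 = 6√231/77.

e = 6√231/77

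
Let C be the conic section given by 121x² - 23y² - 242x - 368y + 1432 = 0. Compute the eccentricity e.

e = 12/11

Group the x- and y-terms: 121(x² - 2x) -23(y² + 16y) = -1432
Completing the square gives 121(x - 1)² -23(y + 8)² = -1432 + 121 - 1472 = -2783.
Divide through by -2783 to get (y + 8)²/121 - (x - 1)²/23 = 1.
Hyperbola, center (1, -8), transverse axis vertical; a² = 121, b² = 23.
c² = a² + b² = 144, so c = 12.
e = c/a = 12/11.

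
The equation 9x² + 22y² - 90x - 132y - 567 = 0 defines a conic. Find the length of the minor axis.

6√5

Group the x- and y-terms: 9(x² - 10x) + 22(y² - 6y) = 567
Complete the square: 9(x - 5)² + 22(y - 3)² = 567 + 225 + 198 = 990
Divide by 990: (x - 5)²/110 + (y - 3)²/45 = 1
Ellipse, center (5, 3), major axis horizontal; a² = 110, b² = 45.
b² = 45 so b = 3√5; the minor axis has length 2b = 6√5.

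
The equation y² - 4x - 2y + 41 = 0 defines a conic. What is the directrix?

x = 9

Only y is squared. Complete the square in y: (y - 1)² = 4(x - 10).
Vertex (10, 1); 4p = 4 so p = 1. Opens right.
Directrix is the vertical line x = h − p = 10 − (1) = 9.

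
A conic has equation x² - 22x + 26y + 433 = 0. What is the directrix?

Only x is squared. Complete the square in x: (x - 11)² = -26(y + 12).
Vertex (11, -12); 4p = -26 so p = -13/2. Opens down.
Directrix is the horizontal line y = k − p = -12 − (-13/2) = -11/2.

y = -11/2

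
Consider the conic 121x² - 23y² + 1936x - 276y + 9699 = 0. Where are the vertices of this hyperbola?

Group the x- and y-terms: 121(x² + 16x) -23(y² + 12y) = -9699
121(x + 8)² -23(y + 6)² = -9699 + 7744 - 828 = -2783
Divide through by -2783 to get (y + 6)²/121 - (x + 8)²/23 = 1.
Hyperbola, center (-8, -6), transverse axis vertical; a² = 121, b² = 23.
a = 11. Vertices at (h, k ± a).

(-8, -17) and (-8, 5)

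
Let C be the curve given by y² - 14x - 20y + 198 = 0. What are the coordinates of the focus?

(21/2, 10)

Only y is squared. Complete the square in y: (y - 10)² = 14(x - 7).
Vertex (7, 10); 4p = 14 so p = 7/2. Opens right.
Focus is p units from the vertex along the axis: (h + p, k).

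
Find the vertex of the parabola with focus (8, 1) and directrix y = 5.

(8, 3)

The vertex is the midpoint between the focus and the directrix along the axis of symmetry.
Axis is vertical (directrix is horizontal). Vertex y-coordinate = (1 + 5)/2 = 3; x-coordinate = 8.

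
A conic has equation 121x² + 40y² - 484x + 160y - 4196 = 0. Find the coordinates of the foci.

Collect terms: 121(x² - 4x) + 40(y² + 4y) = 4196
121(x - 2)² + 40(y + 2)² = 4196 + 484 + 160 = 4840
Divide by 4840: (x - 2)²/40 + (y + 2)²/121 = 1
Ellipse, center (2, -2), major axis vertical; a² = 121, b² = 40.
c² = a² - b² = 121 - 40 = 81, so c = 9.
Foci lie on the vertical axis through the center: (h, k ± c).

(2, -11) and (2, 7)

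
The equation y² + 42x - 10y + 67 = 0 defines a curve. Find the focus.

Only y is squared. Complete the square in y: (y - 5)² = -42(x + 1).
Vertex (-1, 5); 4p = -42 so p = -21/2. Opens left.
Focus is p units from the vertex along the axis: (h + p, k).

(-23/2, 5)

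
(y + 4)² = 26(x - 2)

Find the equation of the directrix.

Vertex (2, -4); 4p = 26 so p = 13/2. Opens right.
Directrix is the vertical line x = h − p = 2 − (13/2) = -9/2.

x = -9/2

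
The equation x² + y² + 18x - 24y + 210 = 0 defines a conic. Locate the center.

(-9, 12)

Rearranging, (x² + 18x) + (y² - 24y) = -210.
Completing the square gives (x + 9)² + (y - 12)² = -210 + 81 + 144 = 15.
So (x + 9)² + (y - 12)² = 15.
Circle centered at (-9, 12) with r² = 15.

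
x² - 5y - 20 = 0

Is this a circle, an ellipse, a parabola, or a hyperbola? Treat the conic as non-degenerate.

parabola

No xy term. Coefficients of x² and y² are A = 1, C = 0.
Exactly one squared variable ⇒ parabola.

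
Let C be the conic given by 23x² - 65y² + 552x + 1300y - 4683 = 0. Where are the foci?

Group the x- and y-terms: 23(x² + 24x) -65(y² - 20y) = 4683
Complete the square: 23(x + 12)² -65(y - 10)² = 4683 + 3312 - 6500 = 1495
Divide by 1495: (x + 12)²/65 - (y - 10)²/23 = 1
Hyperbola, center (-12, 10), transverse axis horizontal; a² = 65, b² = 23.
c² = a² + b² = 65 + 23 = 88, so c = 2√22.
Foci lie on the horizontal axis through the center: (h ± c, k).

(-12 - 2√22, 10) and (-12 + 2√22, 10)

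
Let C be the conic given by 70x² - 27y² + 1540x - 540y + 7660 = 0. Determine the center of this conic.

(-11, -10)

Group the x- and y-terms: 70(x² + 22x) -27(y² + 20y) = -7660
Completing the square gives 70(x + 11)² -27(y + 10)² = -7660 + 8470 - 2700 = -1890.
Divide through by -1890 to get (y + 10)²/70 - (x + 11)²/27 = 1.
Hyperbola with center (-11, -10).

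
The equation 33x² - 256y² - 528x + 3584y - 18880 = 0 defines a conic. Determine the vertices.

Group the x- and y-terms: 33(x² - 16x) -256(y² - 14y) = 18880
Complete the square: 33(x - 8)² -256(y - 7)² = 18880 + 2112 - 12544 = 8448
Divide through by 8448 to get (x - 8)²/256 - (y - 7)²/33 = 1.
Hyperbola, center (8, 7), transverse axis horizontal; a² = 256, b² = 33.
a = 16. Vertices at (h ± a, k).

(-8, 7) and (24, 7)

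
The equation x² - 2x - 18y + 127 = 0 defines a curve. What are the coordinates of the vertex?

Only x is squared. Complete the square in x: (x - 1)² = 18(y - 7).
Vertex (1, 7); 4p = 18 so p = 9/2. Opens up.

(1, 7)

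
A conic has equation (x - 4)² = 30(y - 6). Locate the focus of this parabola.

Vertex (4, 6); 4p = 30 so p = 15/2. Opens up.
Focus is p units from the vertex along the axis: (h, k + p).

(4, 27/2)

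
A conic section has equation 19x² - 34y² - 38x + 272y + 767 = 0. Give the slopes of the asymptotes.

Group the x- and y-terms: 19(x² - 2x) -34(y² - 8y) = -767
Complete the square: 19(x - 1)² -34(y - 4)² = -767 + 19 - 544 = -1292
Divide by -1292: (y - 4)²/38 - (x - 1)²/68 = 1
Hyperbola, center (1, 4), transverse axis vertical; a² = 38, b² = 68.
For a vertical hyperbola the asymptotes have slope ±a/b.
Here that is ±√38/2√17 = ±√646/34.

√646/34 and -√646/34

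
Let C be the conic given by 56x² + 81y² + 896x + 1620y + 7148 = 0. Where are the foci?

(-13, -10) and (-3, -10)

Rearranging, 56(x² + 16x) + 81(y² + 20y) = -7148.
56(x + 8)² + 81(y + 10)² = -7148 + 3584 + 8100 = 4536
Divide by 4536: (x + 8)²/81 + (y + 10)²/56 = 1
Ellipse, center (-8, -10), major axis horizontal; a² = 81, b² = 56.
c² = a² - b² = 81 - 56 = 25, so c = 5.
Foci lie on the horizontal axis through the center: (h ± c, k).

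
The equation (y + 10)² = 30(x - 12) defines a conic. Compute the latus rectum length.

Vertex (12, -10); 4p = 30 so p = 15/2. Opens right.
Latus rectum length = |4p| = 30.

30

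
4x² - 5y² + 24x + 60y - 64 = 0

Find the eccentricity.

Group the x- and y-terms: 4(x² + 6x) -5(y² - 12y) = 64
Complete the square: 4(x + 3)² -5(y - 6)² = 64 + 36 - 180 = -80
Divide by -80: (y - 6)²/16 - (x + 3)²/20 = 1
Hyperbola, center (-3, 6), transverse axis vertical; a² = 16, b² = 20.
c² = a² + b² = 36, so c = 6.
e = c/a = 6/4 = 3/2.

e = 3/2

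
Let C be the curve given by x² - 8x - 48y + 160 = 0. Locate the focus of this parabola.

Only x is squared. Complete the square in x: (x - 4)² = 48(y - 3).
Vertex (4, 3); 4p = 48 so p = 12. Opens up.
Focus is p units from the vertex along the axis: (h, k + p).

(4, 15)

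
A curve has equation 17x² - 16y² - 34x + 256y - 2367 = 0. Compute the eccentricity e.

Collect terms: 17(x² - 2x) -16(y² - 16y) = 2367
Complete the square in x and y: 17(x - 1)² -16(y - 8)² = 2367 + 17 - 1024 = 1360
Divide by 1360: (x - 1)²/80 - (y - 8)²/85 = 1
Hyperbola, center (1, 8), transverse axis horizontal; a² = 80, b² = 85.
c² = a² + b² = 165, so c = √165.
e = c/a = √165/4√5 = √33/4.

e = √33/4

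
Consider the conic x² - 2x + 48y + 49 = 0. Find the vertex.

Only x is squared. Complete the square in x: (x - 1)² = -48(y + 1).
Vertex (1, -1); 4p = -48 so p = -12. Opens down.

(1, -1)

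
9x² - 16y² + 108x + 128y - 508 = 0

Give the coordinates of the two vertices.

(-14, 4) and (2, 4)

Collect terms: 9(x² + 12x) -16(y² - 8y) = 508
Complete the square: 9(x + 6)² -16(y - 4)² = 508 + 324 - 256 = 576
Divide through by 576 to get (x + 6)²/64 - (y - 4)²/36 = 1.
Hyperbola, center (-6, 4), transverse axis horizontal; a² = 64, b² = 36.
a = 8. Vertices at (h ± a, k).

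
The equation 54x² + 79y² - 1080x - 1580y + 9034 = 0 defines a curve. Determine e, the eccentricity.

e = 5√79/79

54(x² - 20x) + 79(y² - 20y) = -9034
54(x - 10)² + 79(y - 10)² = -9034 + 5400 + 7900 = 4266
Divide through by 4266 to get (x - 10)²/79 + (y - 10)²/54 = 1.
Ellipse, center (10, 10), major axis horizontal; a² = 79, b² = 54.
c² = a² - b² = 25, so c = 5.
e = c/a = 5/√79 = 5√79/79.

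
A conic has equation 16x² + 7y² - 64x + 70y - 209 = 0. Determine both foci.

(2, -11) and (2, 1)

Group the x- and y-terms: 16(x² - 4x) + 7(y² + 10y) = 209
Completing the square gives 16(x - 2)² + 7(y + 5)² = 209 + 64 + 175 = 448.
Dividing both sides by 448: (x - 2)²/28 + (y + 5)²/64 = 1
Ellipse, center (2, -5), major axis vertical; a² = 64, b² = 28.
c² = a² - b² = 64 - 28 = 36, so c = 6.
Foci lie on the vertical axis through the center: (h, k ± c).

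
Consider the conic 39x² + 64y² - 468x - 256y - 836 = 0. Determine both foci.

Collect terms: 39(x² - 12x) + 64(y² - 4y) = 836
Complete the square in x and y: 39(x - 6)² + 64(y - 2)² = 836 + 1404 + 256 = 2496
Dividing both sides by 2496: (x - 6)²/64 + (y - 2)²/39 = 1
Ellipse, center (6, 2), major axis horizontal; a² = 64, b² = 39.
c² = a² - b² = 64 - 39 = 25, so c = 5.
Foci lie on the horizontal axis through the center: (h ± c, k).

(1, 2) and (11, 2)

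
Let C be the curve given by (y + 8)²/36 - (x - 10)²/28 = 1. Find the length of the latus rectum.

Center (10, -8). The positive term is the y-term, so the transverse axis is vertical; a² = 36, b² = 28.
Latus rectum length = 2b²/a = 2·28/6 = 28/3.

28/3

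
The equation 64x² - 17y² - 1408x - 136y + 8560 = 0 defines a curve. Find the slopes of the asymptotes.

8√17/17 and -8√17/17

Group the x- and y-terms: 64(x² - 22x) -17(y² + 8y) = -8560
Complete the square in x and y: 64(x - 11)² -17(y + 4)² = -8560 + 7744 - 272 = -1088
Divide by -1088: (y + 4)²/64 - (x - 11)²/17 = 1
Hyperbola, center (11, -4), transverse axis vertical; a² = 64, b² = 17.
For a vertical hyperbola the asymptotes have slope ±a/b.
Here that is ±8/√17 = ±8√17/17.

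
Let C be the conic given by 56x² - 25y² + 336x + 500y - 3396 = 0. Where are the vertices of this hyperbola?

Rearranging, 56(x² + 6x) -25(y² - 20y) = 3396.
56(x + 3)² -25(y - 10)² = 3396 + 504 - 2500 = 1400
Divide by 1400: (x + 3)²/25 - (y - 10)²/56 = 1
Hyperbola, center (-3, 10), transverse axis horizontal; a² = 25, b² = 56.
a = 5. Vertices at (h ± a, k).

(-8, 10) and (2, 10)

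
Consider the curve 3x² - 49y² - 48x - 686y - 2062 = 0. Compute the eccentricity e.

3(x² - 16x) -49(y² + 14y) = 2062
Complete the square in x and y: 3(x - 8)² -49(y + 7)² = 2062 + 192 - 2401 = -147
Divide through by -147 to get (y + 7)²/3 - (x - 8)²/49 = 1.
Hyperbola, center (8, -7), transverse axis vertical; a² = 3, b² = 49.
c² = a² + b² = 52, so c = 2√13.
e = c/a = 2√13/√3 = 2√39/3.

e = 2√39/3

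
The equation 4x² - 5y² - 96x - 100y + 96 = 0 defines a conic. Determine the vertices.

4(x² - 24x) -5(y² + 20y) = -96
Completing the square gives 4(x - 12)² -5(y + 10)² = -96 + 576 - 500 = -20.
Divide by -20: (y + 10)²/4 - (x - 12)²/5 = 1
Hyperbola, center (12, -10), transverse axis vertical; a² = 4, b² = 5.
a = 2. Vertices at (h, k ± a).

(12, -12) and (12, -8)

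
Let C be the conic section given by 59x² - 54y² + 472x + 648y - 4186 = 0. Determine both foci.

Collect terms: 59(x² + 8x) -54(y² - 12y) = 4186
Complete the square in x and y: 59(x + 4)² -54(y - 6)² = 4186 + 944 - 1944 = 3186
Divide through by 3186 to get (x + 4)²/54 - (y - 6)²/59 = 1.
Hyperbola, center (-4, 6), transverse axis horizontal; a² = 54, b² = 59.
c² = a² + b² = 54 + 59 = 113, so c = √113.
Foci lie on the horizontal axis through the center: (h ± c, k).

(-4 - √113, 6) and (-4 + √113, 6)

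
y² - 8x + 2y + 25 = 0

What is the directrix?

x = 1

Only y is squared. Complete the square in y: (y + 1)² = 8(x - 3).
Vertex (3, -1); 4p = 8 so p = 2. Opens right.
Directrix is the vertical line x = h − p = 3 − (2) = 1.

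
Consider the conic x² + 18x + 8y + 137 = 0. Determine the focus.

Only x is squared. Complete the square in x: (x + 9)² = -8(y + 7).
Vertex (-9, -7); 4p = -8 so p = -2. Opens down.
Focus is p units from the vertex along the axis: (h, k + p).

(-9, -9)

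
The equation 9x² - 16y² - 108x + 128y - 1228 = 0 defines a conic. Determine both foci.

(-9, 4) and (21, 4)

Group the x- and y-terms: 9(x² - 12x) -16(y² - 8y) = 1228
9(x - 6)² -16(y - 4)² = 1228 + 324 - 256 = 1296
Divide through by 1296 to get (x - 6)²/144 - (y - 4)²/81 = 1.
Hyperbola, center (6, 4), transverse axis horizontal; a² = 144, b² = 81.
c² = a² + b² = 144 + 81 = 225, so c = 15.
Foci lie on the horizontal axis through the center: (h ± c, k).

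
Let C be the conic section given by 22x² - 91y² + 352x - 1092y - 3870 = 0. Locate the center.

Group: 22(x² + 16x) -91(y² + 12y) = 3870
Completing the square gives 22(x + 8)² -91(y + 6)² = 3870 + 1408 - 3276 = 2002.
Dividing both sides by 2002: (x + 8)²/91 - (y + 6)²/22 = 1
Hyperbola with center (-8, -6).

(-8, -6)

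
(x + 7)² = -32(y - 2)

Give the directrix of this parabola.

y = 10

Vertex (-7, 2); 4p = -32 so p = -8. Opens down.
Directrix is the horizontal line y = k − p = 2 − (-8) = 10.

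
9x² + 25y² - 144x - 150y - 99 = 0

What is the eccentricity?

e = 4/5

9(x² - 16x) + 25(y² - 6y) = 99
Complete the square in x and y: 9(x - 8)² + 25(y - 3)² = 99 + 576 + 225 = 900
Divide by 900: (x - 8)²/100 + (y - 3)²/36 = 1
Ellipse, center (8, 3), major axis horizontal; a² = 100, b² = 36.
c² = a² - b² = 64, so c = 8.
e = c/a = 8/10 = 4/5.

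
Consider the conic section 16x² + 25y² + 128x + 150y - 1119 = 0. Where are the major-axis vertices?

Group: 16(x² + 8x) + 25(y² + 6y) = 1119
Complete the square in x and y: 16(x + 4)² + 25(y + 3)² = 1119 + 256 + 225 = 1600
Dividing both sides by 1600: (x + 4)²/100 + (y + 3)²/64 = 1
Ellipse, center (-4, -3), major axis horizontal; a² = 100, b² = 64.
a = 10. Vertices at (h ± a, k).

(-14, -3) and (6, -3)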